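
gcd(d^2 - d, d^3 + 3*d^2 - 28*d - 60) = 1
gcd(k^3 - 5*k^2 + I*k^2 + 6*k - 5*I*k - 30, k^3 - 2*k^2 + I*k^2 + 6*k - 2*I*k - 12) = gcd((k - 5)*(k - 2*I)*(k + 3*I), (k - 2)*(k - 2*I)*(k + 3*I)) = k^2 + I*k + 6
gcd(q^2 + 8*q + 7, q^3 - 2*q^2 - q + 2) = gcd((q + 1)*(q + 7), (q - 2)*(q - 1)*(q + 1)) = q + 1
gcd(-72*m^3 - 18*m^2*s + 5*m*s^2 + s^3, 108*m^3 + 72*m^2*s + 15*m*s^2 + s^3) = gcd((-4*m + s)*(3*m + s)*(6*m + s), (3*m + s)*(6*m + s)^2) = 18*m^2 + 9*m*s + s^2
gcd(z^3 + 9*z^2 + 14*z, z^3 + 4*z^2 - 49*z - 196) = z + 7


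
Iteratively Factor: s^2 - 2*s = (s)*(s - 2)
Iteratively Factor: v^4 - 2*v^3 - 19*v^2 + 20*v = (v - 1)*(v^3 - v^2 - 20*v) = (v - 1)*(v + 4)*(v^2 - 5*v) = v*(v - 1)*(v + 4)*(v - 5)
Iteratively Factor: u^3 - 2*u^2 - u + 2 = (u - 1)*(u^2 - u - 2) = (u - 2)*(u - 1)*(u + 1)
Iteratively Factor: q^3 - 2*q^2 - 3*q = (q)*(q^2 - 2*q - 3) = q*(q - 3)*(q + 1)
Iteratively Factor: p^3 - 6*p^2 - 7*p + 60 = (p + 3)*(p^2 - 9*p + 20) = (p - 4)*(p + 3)*(p - 5)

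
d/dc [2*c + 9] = 2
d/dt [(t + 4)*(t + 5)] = 2*t + 9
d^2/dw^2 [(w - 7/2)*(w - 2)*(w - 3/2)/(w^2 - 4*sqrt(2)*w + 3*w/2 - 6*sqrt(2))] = 2*(-272*sqrt(2)*w^3 + 480*w^3 - 1224*sqrt(2)*w^2 + 900*w^2 + 1350*w + 3204*sqrt(2)*w - 12765 + 1602*sqrt(2))/(8*w^6 - 96*sqrt(2)*w^5 + 36*w^5 - 432*sqrt(2)*w^4 + 822*w^4 - 1672*sqrt(2)*w^3 + 3483*w^3 - 4932*sqrt(2)*w^2 + 5184*w^2 - 6912*sqrt(2)*w + 2592*w - 3456*sqrt(2))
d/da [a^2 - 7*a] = 2*a - 7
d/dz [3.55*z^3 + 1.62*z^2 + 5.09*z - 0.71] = 10.65*z^2 + 3.24*z + 5.09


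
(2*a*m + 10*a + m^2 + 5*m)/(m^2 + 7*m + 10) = (2*a + m)/(m + 2)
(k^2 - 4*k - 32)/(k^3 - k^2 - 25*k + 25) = (k^2 - 4*k - 32)/(k^3 - k^2 - 25*k + 25)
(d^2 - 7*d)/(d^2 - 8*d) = (d - 7)/(d - 8)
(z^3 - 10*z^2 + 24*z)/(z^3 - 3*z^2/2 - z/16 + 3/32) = 32*z*(z^2 - 10*z + 24)/(32*z^3 - 48*z^2 - 2*z + 3)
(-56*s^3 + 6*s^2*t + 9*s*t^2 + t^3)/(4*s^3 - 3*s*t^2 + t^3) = (-28*s^2 - 11*s*t - t^2)/(2*s^2 + s*t - t^2)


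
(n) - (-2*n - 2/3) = 3*n + 2/3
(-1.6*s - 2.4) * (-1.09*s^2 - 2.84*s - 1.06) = 1.744*s^3 + 7.16*s^2 + 8.512*s + 2.544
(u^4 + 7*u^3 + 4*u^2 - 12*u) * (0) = 0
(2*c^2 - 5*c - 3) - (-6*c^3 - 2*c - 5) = 6*c^3 + 2*c^2 - 3*c + 2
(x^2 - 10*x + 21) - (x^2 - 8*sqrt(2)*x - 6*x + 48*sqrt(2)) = -4*x + 8*sqrt(2)*x - 48*sqrt(2) + 21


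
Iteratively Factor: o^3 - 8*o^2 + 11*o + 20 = (o - 5)*(o^2 - 3*o - 4) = (o - 5)*(o + 1)*(o - 4)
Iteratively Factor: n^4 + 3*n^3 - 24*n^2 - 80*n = (n)*(n^3 + 3*n^2 - 24*n - 80) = n*(n + 4)*(n^2 - n - 20) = n*(n + 4)^2*(n - 5)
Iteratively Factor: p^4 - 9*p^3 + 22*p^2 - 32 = (p + 1)*(p^3 - 10*p^2 + 32*p - 32) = (p - 4)*(p + 1)*(p^2 - 6*p + 8) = (p - 4)*(p - 2)*(p + 1)*(p - 4)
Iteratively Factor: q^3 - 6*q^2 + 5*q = (q - 1)*(q^2 - 5*q) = q*(q - 1)*(q - 5)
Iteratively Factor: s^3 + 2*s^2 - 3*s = (s + 3)*(s^2 - s) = (s - 1)*(s + 3)*(s)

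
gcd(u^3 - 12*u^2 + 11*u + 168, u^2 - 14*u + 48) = u - 8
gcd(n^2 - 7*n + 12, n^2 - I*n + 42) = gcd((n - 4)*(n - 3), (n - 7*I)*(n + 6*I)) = 1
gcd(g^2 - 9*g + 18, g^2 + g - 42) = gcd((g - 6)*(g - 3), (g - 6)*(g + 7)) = g - 6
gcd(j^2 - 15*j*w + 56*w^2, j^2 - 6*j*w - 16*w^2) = -j + 8*w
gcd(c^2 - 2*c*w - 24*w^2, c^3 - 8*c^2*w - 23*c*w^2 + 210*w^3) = -c + 6*w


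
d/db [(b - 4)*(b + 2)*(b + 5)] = 3*b^2 + 6*b - 18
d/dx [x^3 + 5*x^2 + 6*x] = 3*x^2 + 10*x + 6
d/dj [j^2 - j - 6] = 2*j - 1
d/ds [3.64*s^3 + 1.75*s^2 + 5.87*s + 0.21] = 10.92*s^2 + 3.5*s + 5.87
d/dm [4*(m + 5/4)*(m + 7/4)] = 8*m + 12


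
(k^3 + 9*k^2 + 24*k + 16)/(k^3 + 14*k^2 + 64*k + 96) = (k + 1)/(k + 6)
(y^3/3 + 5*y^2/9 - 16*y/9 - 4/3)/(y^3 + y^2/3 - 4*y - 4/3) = (3*y^2 + 11*y + 6)/(3*(3*y^2 + 7*y + 2))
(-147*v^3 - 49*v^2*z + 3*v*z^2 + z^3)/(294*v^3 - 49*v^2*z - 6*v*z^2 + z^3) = (3*v + z)/(-6*v + z)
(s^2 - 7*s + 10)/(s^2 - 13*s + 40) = (s - 2)/(s - 8)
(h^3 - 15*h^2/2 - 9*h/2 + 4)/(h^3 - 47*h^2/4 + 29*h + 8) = 2*(2*h^2 + h - 1)/(4*h^2 - 15*h - 4)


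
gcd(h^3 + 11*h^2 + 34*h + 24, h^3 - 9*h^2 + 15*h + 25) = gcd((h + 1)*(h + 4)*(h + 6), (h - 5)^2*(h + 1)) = h + 1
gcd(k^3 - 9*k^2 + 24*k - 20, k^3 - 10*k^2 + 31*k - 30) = k^2 - 7*k + 10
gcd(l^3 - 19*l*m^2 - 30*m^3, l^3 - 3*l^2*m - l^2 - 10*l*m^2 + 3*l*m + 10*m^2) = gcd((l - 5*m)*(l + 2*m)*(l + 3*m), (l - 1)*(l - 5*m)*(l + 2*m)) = l^2 - 3*l*m - 10*m^2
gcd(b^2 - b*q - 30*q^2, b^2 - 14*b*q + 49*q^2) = 1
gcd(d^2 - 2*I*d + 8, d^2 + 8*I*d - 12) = d + 2*I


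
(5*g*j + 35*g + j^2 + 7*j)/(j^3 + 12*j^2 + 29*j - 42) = (5*g + j)/(j^2 + 5*j - 6)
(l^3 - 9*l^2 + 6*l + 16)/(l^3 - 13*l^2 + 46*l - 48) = (l + 1)/(l - 3)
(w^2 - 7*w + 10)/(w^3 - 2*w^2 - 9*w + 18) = (w - 5)/(w^2 - 9)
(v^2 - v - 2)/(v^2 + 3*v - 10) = (v + 1)/(v + 5)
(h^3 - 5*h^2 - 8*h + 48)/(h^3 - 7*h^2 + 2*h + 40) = (h^2 - h - 12)/(h^2 - 3*h - 10)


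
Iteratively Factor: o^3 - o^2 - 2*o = (o + 1)*(o^2 - 2*o) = o*(o + 1)*(o - 2)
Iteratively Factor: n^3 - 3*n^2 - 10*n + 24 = (n + 3)*(n^2 - 6*n + 8) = (n - 2)*(n + 3)*(n - 4)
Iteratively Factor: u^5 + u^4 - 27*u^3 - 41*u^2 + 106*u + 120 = (u - 5)*(u^4 + 6*u^3 + 3*u^2 - 26*u - 24) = (u - 5)*(u + 3)*(u^3 + 3*u^2 - 6*u - 8) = (u - 5)*(u + 1)*(u + 3)*(u^2 + 2*u - 8) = (u - 5)*(u - 2)*(u + 1)*(u + 3)*(u + 4)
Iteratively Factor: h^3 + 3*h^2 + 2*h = (h + 2)*(h^2 + h) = h*(h + 2)*(h + 1)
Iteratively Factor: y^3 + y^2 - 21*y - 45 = (y - 5)*(y^2 + 6*y + 9) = (y - 5)*(y + 3)*(y + 3)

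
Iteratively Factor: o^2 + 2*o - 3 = (o - 1)*(o + 3)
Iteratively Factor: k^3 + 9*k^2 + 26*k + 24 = (k + 2)*(k^2 + 7*k + 12) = (k + 2)*(k + 3)*(k + 4)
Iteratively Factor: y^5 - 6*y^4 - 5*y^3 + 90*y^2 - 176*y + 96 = (y + 4)*(y^4 - 10*y^3 + 35*y^2 - 50*y + 24) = (y - 2)*(y + 4)*(y^3 - 8*y^2 + 19*y - 12) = (y - 3)*(y - 2)*(y + 4)*(y^2 - 5*y + 4) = (y - 3)*(y - 2)*(y - 1)*(y + 4)*(y - 4)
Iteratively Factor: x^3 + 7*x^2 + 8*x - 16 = (x + 4)*(x^2 + 3*x - 4) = (x - 1)*(x + 4)*(x + 4)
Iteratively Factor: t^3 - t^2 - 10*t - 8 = (t + 1)*(t^2 - 2*t - 8) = (t + 1)*(t + 2)*(t - 4)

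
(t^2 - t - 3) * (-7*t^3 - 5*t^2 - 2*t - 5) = -7*t^5 + 2*t^4 + 24*t^3 + 12*t^2 + 11*t + 15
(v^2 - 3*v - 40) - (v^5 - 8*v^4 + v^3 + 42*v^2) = -v^5 + 8*v^4 - v^3 - 41*v^2 - 3*v - 40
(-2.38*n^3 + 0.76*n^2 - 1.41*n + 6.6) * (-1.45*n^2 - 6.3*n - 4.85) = 3.451*n^5 + 13.892*n^4 + 8.7995*n^3 - 4.373*n^2 - 34.7415*n - 32.01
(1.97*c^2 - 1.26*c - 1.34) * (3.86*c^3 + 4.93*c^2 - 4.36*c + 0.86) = 7.6042*c^5 + 4.8485*c^4 - 19.9734*c^3 + 0.5816*c^2 + 4.7588*c - 1.1524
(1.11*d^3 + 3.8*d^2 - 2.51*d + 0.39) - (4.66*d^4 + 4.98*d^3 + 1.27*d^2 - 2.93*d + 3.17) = -4.66*d^4 - 3.87*d^3 + 2.53*d^2 + 0.42*d - 2.78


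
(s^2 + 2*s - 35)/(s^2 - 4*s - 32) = (-s^2 - 2*s + 35)/(-s^2 + 4*s + 32)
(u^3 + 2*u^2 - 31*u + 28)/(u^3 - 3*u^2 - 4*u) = (u^2 + 6*u - 7)/(u*(u + 1))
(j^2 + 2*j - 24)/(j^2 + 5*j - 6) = (j - 4)/(j - 1)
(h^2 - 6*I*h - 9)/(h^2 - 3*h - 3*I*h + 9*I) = (h - 3*I)/(h - 3)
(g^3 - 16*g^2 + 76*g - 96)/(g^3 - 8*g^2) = 1 - 8/g + 12/g^2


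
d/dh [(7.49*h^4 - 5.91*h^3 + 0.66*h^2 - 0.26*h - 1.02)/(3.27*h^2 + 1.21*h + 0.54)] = (48.9846*h^5 + 7.86300000000001*h^4 + 1.8762*h^3 - 7.9254*h^2 + 7.3836*h + 1.0938)/(10.6929*h^4 + 7.9134*h^3 + 4.9957*h^2 + 1.3068*h + 0.2916)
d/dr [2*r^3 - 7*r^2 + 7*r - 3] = 6*r^2 - 14*r + 7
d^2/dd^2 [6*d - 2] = 0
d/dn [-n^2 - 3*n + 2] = -2*n - 3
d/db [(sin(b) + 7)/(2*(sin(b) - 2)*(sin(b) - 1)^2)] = (-19*sin(b) + cos(2*b) + 36)*cos(b)/(2*(sin(b) - 2)^2*(sin(b) - 1)^3)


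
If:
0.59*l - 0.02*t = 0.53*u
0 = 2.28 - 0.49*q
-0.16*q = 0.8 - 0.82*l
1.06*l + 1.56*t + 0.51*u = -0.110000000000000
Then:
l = 1.88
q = 4.65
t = -2.06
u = 2.17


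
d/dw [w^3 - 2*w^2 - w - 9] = 3*w^2 - 4*w - 1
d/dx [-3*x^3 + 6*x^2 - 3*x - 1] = -9*x^2 + 12*x - 3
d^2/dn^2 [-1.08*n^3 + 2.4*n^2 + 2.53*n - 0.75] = 4.8 - 6.48*n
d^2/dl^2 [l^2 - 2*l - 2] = 2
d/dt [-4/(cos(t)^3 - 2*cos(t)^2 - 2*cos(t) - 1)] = 4*(-3*cos(t)^2 + 4*cos(t) + 2)*sin(t)/(-cos(t)^3 + 2*cos(t)^2 + 2*cos(t) + 1)^2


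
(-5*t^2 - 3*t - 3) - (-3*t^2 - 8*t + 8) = -2*t^2 + 5*t - 11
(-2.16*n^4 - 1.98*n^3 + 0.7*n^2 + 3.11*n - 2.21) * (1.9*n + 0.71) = -4.104*n^5 - 5.2956*n^4 - 0.0758000000000001*n^3 + 6.406*n^2 - 1.9909*n - 1.5691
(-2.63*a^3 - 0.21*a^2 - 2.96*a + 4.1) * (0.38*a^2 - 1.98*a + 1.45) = -0.9994*a^5 + 5.1276*a^4 - 4.5225*a^3 + 7.1143*a^2 - 12.41*a + 5.945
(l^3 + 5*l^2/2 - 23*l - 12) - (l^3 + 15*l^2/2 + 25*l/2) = -5*l^2 - 71*l/2 - 12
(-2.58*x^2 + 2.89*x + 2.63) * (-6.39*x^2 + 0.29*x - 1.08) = 16.4862*x^4 - 19.2153*x^3 - 13.1812*x^2 - 2.3585*x - 2.8404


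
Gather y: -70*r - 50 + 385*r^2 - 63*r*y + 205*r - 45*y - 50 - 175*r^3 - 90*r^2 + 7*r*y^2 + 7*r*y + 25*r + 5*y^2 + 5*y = -175*r^3 + 295*r^2 + 160*r + y^2*(7*r + 5) + y*(-56*r - 40) - 100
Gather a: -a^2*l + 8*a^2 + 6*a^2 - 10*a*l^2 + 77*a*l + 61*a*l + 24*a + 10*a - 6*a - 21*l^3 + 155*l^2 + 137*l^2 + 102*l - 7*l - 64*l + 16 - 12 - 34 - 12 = a^2*(14 - l) + a*(-10*l^2 + 138*l + 28) - 21*l^3 + 292*l^2 + 31*l - 42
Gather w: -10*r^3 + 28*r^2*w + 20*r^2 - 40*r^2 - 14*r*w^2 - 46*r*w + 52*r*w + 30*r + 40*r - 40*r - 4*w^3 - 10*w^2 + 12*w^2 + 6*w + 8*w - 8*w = -10*r^3 - 20*r^2 + 30*r - 4*w^3 + w^2*(2 - 14*r) + w*(28*r^2 + 6*r + 6)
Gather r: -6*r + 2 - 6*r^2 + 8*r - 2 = -6*r^2 + 2*r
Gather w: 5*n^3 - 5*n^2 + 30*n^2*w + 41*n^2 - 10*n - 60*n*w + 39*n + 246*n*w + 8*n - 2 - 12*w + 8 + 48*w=5*n^3 + 36*n^2 + 37*n + w*(30*n^2 + 186*n + 36) + 6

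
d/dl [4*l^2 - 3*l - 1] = 8*l - 3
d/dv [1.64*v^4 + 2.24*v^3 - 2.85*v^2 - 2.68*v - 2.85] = 6.56*v^3 + 6.72*v^2 - 5.7*v - 2.68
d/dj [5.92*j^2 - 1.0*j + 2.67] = 11.84*j - 1.0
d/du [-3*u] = -3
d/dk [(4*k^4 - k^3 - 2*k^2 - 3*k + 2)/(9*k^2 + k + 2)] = (72*k^5 + 3*k^4 + 30*k^3 + 19*k^2 - 44*k - 8)/(81*k^4 + 18*k^3 + 37*k^2 + 4*k + 4)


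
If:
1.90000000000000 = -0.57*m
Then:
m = -3.33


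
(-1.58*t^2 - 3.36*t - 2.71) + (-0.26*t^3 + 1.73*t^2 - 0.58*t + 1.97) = -0.26*t^3 + 0.15*t^2 - 3.94*t - 0.74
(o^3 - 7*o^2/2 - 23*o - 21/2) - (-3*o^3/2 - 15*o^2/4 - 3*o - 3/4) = 5*o^3/2 + o^2/4 - 20*o - 39/4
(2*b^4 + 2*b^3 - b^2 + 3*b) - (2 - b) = 2*b^4 + 2*b^3 - b^2 + 4*b - 2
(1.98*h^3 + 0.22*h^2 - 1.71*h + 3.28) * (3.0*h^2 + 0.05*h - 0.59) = 5.94*h^5 + 0.759*h^4 - 6.2872*h^3 + 9.6247*h^2 + 1.1729*h - 1.9352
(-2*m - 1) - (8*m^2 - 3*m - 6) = -8*m^2 + m + 5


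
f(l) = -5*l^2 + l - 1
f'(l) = 1 - 10*l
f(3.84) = -70.89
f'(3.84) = -37.40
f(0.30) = -1.15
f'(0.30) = -2.00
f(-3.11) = -52.47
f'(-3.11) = 32.10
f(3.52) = -59.43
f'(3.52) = -34.20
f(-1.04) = -7.45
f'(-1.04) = 11.40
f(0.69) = -2.69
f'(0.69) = -5.90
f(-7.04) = -255.85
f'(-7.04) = 71.40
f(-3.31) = -59.09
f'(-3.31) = 34.10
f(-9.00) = -415.00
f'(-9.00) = 91.00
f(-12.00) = -733.00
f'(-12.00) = 121.00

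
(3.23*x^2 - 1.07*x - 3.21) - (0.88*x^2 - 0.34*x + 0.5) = 2.35*x^2 - 0.73*x - 3.71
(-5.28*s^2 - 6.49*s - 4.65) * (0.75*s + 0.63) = -3.96*s^3 - 8.1939*s^2 - 7.5762*s - 2.9295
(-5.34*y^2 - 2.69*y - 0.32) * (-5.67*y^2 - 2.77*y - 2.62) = 30.2778*y^4 + 30.0441*y^3 + 23.2565*y^2 + 7.9342*y + 0.8384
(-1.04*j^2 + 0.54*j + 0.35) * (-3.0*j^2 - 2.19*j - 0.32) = 3.12*j^4 + 0.6576*j^3 - 1.8998*j^2 - 0.9393*j - 0.112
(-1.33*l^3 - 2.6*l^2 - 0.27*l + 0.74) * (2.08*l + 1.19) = -2.7664*l^4 - 6.9907*l^3 - 3.6556*l^2 + 1.2179*l + 0.8806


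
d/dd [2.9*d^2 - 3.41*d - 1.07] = 5.8*d - 3.41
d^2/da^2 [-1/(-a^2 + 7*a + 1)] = 2*(a^2 - 7*a - (2*a - 7)^2 - 1)/(-a^2 + 7*a + 1)^3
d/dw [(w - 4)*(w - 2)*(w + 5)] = 3*w^2 - 2*w - 22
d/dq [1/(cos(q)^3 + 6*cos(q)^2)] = 3*(cos(q) + 4)*sin(q)/((cos(q) + 6)^2*cos(q)^3)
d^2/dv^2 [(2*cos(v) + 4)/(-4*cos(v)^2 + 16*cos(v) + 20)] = (-9*sin(v)^4*cos(v) - 12*sin(v)^4 + 64*sin(v)^2 - 11*cos(v)/2 - 3*cos(3*v) + cos(5*v)/2 - 8)/(2*(sin(v)^2 + 4*cos(v) + 4)^3)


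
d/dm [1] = 0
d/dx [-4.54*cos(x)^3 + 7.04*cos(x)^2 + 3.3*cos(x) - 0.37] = (13.62*cos(x)^2 - 14.08*cos(x) - 3.3)*sin(x)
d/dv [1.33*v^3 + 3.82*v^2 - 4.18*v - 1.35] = 3.99*v^2 + 7.64*v - 4.18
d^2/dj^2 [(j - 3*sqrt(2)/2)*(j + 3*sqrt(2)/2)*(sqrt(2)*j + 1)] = 6*sqrt(2)*j + 2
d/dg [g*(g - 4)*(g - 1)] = 3*g^2 - 10*g + 4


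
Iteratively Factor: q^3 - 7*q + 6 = (q - 1)*(q^2 + q - 6) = (q - 2)*(q - 1)*(q + 3)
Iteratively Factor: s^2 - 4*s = (s)*(s - 4)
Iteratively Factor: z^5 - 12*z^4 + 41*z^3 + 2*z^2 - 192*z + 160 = (z - 4)*(z^4 - 8*z^3 + 9*z^2 + 38*z - 40) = (z - 5)*(z - 4)*(z^3 - 3*z^2 - 6*z + 8) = (z - 5)*(z - 4)*(z + 2)*(z^2 - 5*z + 4) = (z - 5)*(z - 4)^2*(z + 2)*(z - 1)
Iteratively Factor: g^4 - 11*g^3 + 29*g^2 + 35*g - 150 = (g - 5)*(g^3 - 6*g^2 - g + 30) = (g - 5)*(g + 2)*(g^2 - 8*g + 15) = (g - 5)^2*(g + 2)*(g - 3)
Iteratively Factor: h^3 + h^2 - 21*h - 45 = (h + 3)*(h^2 - 2*h - 15) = (h + 3)^2*(h - 5)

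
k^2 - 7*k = k*(k - 7)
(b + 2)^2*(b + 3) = b^3 + 7*b^2 + 16*b + 12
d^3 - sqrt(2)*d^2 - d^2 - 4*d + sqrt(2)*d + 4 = (d - 1)*(d - 2*sqrt(2))*(d + sqrt(2))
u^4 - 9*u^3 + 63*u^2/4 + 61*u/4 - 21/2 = (u - 6)*(u - 7/2)*(u - 1/2)*(u + 1)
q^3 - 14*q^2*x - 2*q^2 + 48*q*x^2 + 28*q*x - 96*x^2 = (q - 2)*(q - 8*x)*(q - 6*x)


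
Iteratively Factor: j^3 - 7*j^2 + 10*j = (j)*(j^2 - 7*j + 10) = j*(j - 5)*(j - 2)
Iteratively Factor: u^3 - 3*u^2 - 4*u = (u)*(u^2 - 3*u - 4) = u*(u + 1)*(u - 4)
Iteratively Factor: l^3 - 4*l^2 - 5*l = (l - 5)*(l^2 + l) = l*(l - 5)*(l + 1)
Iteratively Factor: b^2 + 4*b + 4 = (b + 2)*(b + 2)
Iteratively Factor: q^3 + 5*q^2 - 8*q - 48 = (q - 3)*(q^2 + 8*q + 16) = (q - 3)*(q + 4)*(q + 4)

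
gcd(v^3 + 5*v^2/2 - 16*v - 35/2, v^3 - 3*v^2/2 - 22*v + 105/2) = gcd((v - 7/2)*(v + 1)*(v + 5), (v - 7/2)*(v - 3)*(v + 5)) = v^2 + 3*v/2 - 35/2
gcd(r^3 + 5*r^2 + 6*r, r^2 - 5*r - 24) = r + 3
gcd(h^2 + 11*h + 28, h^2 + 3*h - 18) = 1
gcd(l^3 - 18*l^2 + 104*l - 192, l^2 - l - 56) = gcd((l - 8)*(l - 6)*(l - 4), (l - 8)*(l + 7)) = l - 8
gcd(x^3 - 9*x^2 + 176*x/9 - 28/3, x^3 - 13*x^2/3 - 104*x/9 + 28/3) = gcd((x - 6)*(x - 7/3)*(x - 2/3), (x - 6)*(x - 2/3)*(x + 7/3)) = x^2 - 20*x/3 + 4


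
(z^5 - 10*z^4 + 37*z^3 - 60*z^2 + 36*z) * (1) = z^5 - 10*z^4 + 37*z^3 - 60*z^2 + 36*z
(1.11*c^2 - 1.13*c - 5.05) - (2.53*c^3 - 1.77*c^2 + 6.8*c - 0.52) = -2.53*c^3 + 2.88*c^2 - 7.93*c - 4.53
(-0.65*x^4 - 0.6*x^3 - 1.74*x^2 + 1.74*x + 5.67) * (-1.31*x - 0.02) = 0.8515*x^5 + 0.799*x^4 + 2.2914*x^3 - 2.2446*x^2 - 7.4625*x - 0.1134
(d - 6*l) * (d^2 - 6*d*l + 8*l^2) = d^3 - 12*d^2*l + 44*d*l^2 - 48*l^3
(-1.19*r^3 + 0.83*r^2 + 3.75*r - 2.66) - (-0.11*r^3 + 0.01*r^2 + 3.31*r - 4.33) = -1.08*r^3 + 0.82*r^2 + 0.44*r + 1.67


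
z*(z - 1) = z^2 - z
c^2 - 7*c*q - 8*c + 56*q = (c - 8)*(c - 7*q)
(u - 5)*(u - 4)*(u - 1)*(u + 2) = u^4 - 8*u^3 + 9*u^2 + 38*u - 40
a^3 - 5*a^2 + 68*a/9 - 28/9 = (a - 7/3)*(a - 2)*(a - 2/3)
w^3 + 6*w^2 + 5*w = w*(w + 1)*(w + 5)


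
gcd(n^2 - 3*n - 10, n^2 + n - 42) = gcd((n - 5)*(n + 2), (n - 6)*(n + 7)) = 1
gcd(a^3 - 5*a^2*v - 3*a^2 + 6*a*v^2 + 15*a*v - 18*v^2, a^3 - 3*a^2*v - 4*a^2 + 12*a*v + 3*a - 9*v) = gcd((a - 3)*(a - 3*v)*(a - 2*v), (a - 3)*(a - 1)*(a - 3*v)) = -a^2 + 3*a*v + 3*a - 9*v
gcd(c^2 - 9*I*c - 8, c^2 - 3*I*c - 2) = c - I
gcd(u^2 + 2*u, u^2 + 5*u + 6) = u + 2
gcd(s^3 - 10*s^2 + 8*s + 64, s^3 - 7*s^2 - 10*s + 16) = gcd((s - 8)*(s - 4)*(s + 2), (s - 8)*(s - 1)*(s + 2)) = s^2 - 6*s - 16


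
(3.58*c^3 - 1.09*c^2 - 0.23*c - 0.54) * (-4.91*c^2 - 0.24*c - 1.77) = -17.5778*c^5 + 4.4927*c^4 - 4.9457*c^3 + 4.6359*c^2 + 0.5367*c + 0.9558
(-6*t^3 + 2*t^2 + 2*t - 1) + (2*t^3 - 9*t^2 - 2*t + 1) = -4*t^3 - 7*t^2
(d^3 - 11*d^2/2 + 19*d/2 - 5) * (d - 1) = d^4 - 13*d^3/2 + 15*d^2 - 29*d/2 + 5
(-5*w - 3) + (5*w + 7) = 4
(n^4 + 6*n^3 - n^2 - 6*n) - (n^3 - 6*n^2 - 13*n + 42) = n^4 + 5*n^3 + 5*n^2 + 7*n - 42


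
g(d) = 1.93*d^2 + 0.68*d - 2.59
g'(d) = 3.86*d + 0.68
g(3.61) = 25.02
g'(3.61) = 14.61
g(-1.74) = 2.07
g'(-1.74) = -6.04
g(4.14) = 33.30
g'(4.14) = 16.66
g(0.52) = -1.71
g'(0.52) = 2.69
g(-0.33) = -2.60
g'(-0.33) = -0.59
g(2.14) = 7.70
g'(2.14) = 8.94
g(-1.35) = 0.01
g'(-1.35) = -4.53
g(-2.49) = 7.68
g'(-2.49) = -8.93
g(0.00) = -2.59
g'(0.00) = 0.68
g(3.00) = 16.82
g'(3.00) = 12.26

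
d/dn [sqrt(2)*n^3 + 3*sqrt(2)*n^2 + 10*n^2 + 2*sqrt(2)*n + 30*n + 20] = 3*sqrt(2)*n^2 + 6*sqrt(2)*n + 20*n + 2*sqrt(2) + 30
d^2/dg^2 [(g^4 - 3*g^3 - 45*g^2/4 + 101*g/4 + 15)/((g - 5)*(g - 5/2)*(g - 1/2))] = 8*(25*g^3 - 111*g^2 + 423*g - 683)/(8*g^6 - 132*g^5 + 786*g^4 - 1991*g^3 + 1965*g^2 - 825*g + 125)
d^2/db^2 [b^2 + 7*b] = 2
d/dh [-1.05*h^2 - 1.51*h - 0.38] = -2.1*h - 1.51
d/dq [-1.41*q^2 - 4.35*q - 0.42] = -2.82*q - 4.35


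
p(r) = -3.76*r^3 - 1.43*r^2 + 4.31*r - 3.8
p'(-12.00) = -1585.69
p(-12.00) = 6235.84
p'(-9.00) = -883.63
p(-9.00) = 2582.62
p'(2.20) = -56.58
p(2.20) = -41.28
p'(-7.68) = -639.05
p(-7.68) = 1581.98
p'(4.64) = -251.81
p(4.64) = -390.20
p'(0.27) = 2.72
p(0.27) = -2.81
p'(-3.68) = -137.92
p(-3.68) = 148.36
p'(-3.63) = -133.94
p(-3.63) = 141.56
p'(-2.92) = -83.52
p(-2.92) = 65.04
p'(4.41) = -227.68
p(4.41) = -335.08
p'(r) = -11.28*r^2 - 2.86*r + 4.31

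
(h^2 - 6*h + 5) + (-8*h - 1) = h^2 - 14*h + 4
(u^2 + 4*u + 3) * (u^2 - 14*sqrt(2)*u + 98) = u^4 - 14*sqrt(2)*u^3 + 4*u^3 - 56*sqrt(2)*u^2 + 101*u^2 - 42*sqrt(2)*u + 392*u + 294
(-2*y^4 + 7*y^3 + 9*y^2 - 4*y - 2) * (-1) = 2*y^4 - 7*y^3 - 9*y^2 + 4*y + 2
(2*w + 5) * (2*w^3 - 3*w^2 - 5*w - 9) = 4*w^4 + 4*w^3 - 25*w^2 - 43*w - 45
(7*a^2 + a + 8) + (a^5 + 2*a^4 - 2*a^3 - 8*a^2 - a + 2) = a^5 + 2*a^4 - 2*a^3 - a^2 + 10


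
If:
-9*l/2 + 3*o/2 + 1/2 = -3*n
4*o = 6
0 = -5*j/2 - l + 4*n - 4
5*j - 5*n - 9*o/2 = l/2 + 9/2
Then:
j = 284/15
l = 11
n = 187/12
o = 3/2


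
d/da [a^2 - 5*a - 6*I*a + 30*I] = 2*a - 5 - 6*I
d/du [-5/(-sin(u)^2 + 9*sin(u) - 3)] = 5*(9 - 2*sin(u))*cos(u)/(sin(u)^2 - 9*sin(u) + 3)^2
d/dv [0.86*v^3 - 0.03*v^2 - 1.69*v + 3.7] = 2.58*v^2 - 0.06*v - 1.69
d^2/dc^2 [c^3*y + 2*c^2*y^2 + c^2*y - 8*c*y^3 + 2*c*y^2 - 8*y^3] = 2*y*(3*c + 2*y + 1)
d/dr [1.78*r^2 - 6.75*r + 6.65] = 3.56*r - 6.75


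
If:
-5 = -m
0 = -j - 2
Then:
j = -2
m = 5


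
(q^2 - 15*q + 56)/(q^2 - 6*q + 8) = (q^2 - 15*q + 56)/(q^2 - 6*q + 8)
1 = 1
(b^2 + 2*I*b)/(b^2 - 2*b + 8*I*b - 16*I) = b*(b + 2*I)/(b^2 - 2*b + 8*I*b - 16*I)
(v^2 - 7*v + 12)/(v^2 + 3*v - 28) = (v - 3)/(v + 7)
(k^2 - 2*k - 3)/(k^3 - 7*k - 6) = 1/(k + 2)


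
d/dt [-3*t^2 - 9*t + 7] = -6*t - 9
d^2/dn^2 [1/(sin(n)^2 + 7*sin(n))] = (-4*sin(n) - 21 - 43/sin(n) + 42/sin(n)^2 + 98/sin(n)^3)/(sin(n) + 7)^3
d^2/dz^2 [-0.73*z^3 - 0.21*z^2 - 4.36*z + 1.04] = -4.38*z - 0.42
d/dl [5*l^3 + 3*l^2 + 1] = 3*l*(5*l + 2)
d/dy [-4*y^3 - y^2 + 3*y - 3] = -12*y^2 - 2*y + 3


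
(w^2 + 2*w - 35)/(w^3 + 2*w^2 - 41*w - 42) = (w - 5)/(w^2 - 5*w - 6)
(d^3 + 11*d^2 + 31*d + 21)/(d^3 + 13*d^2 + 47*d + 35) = (d + 3)/(d + 5)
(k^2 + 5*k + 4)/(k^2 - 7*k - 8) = (k + 4)/(k - 8)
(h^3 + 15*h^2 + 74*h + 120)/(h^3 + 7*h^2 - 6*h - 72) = (h + 5)/(h - 3)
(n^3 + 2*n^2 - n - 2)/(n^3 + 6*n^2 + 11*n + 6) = (n - 1)/(n + 3)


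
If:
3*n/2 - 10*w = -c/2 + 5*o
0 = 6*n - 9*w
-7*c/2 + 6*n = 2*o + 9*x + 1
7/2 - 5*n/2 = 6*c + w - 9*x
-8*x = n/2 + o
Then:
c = 1616/3761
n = 8961/26327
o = -16257/52654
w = 5974/26327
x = 456/26327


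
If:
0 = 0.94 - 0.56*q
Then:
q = 1.68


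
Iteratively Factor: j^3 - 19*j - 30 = (j + 3)*(j^2 - 3*j - 10) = (j + 2)*(j + 3)*(j - 5)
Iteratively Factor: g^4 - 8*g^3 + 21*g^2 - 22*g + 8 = (g - 1)*(g^3 - 7*g^2 + 14*g - 8) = (g - 2)*(g - 1)*(g^2 - 5*g + 4) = (g - 4)*(g - 2)*(g - 1)*(g - 1)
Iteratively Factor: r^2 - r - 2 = (r + 1)*(r - 2)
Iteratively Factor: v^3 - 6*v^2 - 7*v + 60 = (v - 5)*(v^2 - v - 12) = (v - 5)*(v + 3)*(v - 4)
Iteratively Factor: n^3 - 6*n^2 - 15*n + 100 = (n - 5)*(n^2 - n - 20) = (n - 5)*(n + 4)*(n - 5)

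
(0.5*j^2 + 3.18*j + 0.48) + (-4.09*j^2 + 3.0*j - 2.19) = -3.59*j^2 + 6.18*j - 1.71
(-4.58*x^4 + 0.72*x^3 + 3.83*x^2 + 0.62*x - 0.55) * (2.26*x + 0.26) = -10.3508*x^5 + 0.4364*x^4 + 8.843*x^3 + 2.397*x^2 - 1.0818*x - 0.143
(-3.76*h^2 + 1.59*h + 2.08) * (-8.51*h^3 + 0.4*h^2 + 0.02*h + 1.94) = 31.9976*h^5 - 15.0349*h^4 - 17.14*h^3 - 6.4306*h^2 + 3.1262*h + 4.0352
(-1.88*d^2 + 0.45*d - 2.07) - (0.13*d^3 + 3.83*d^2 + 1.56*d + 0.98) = -0.13*d^3 - 5.71*d^2 - 1.11*d - 3.05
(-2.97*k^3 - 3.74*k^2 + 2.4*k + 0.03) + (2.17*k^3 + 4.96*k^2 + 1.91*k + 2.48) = -0.8*k^3 + 1.22*k^2 + 4.31*k + 2.51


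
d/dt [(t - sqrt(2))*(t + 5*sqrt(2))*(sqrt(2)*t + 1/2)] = 3*sqrt(2)*t^2 + 17*t - 8*sqrt(2)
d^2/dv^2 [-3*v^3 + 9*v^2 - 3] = 18 - 18*v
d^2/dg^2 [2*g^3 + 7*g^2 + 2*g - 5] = 12*g + 14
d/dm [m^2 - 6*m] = 2*m - 6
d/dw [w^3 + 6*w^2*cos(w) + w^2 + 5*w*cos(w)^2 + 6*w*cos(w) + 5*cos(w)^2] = -6*w^2*sin(w) + 3*w^2 - 6*w*sin(w) - 5*w*sin(2*w) + 12*w*cos(w) + 2*w - 5*sin(2*w) + 5*cos(w)^2 + 6*cos(w)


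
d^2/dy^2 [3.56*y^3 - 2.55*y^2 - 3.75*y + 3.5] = 21.36*y - 5.1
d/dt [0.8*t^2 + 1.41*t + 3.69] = 1.6*t + 1.41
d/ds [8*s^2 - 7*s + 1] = 16*s - 7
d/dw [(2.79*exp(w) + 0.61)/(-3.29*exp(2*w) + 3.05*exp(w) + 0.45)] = (9.1791*exp(2*w) + 4.0138*exp(w) - 0.605)*exp(w)/(10.8241*exp(4*w) - 20.069*exp(3*w) + 6.3415*exp(2*w) + 2.745*exp(w) + 0.2025)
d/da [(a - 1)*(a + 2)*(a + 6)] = 3*a^2 + 14*a + 4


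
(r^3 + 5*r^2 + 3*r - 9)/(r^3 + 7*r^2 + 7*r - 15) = (r + 3)/(r + 5)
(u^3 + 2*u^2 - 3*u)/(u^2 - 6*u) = (u^2 + 2*u - 3)/(u - 6)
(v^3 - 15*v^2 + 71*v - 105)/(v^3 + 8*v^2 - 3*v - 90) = (v^2 - 12*v + 35)/(v^2 + 11*v + 30)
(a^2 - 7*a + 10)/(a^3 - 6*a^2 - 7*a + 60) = (a - 2)/(a^2 - a - 12)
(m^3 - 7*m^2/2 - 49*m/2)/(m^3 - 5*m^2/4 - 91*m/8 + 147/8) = 4*m*(m - 7)/(4*m^2 - 19*m + 21)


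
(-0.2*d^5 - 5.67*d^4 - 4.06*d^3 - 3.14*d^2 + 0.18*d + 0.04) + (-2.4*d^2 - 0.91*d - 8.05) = -0.2*d^5 - 5.67*d^4 - 4.06*d^3 - 5.54*d^2 - 0.73*d - 8.01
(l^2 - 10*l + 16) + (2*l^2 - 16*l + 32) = 3*l^2 - 26*l + 48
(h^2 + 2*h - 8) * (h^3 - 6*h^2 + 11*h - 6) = h^5 - 4*h^4 - 9*h^3 + 64*h^2 - 100*h + 48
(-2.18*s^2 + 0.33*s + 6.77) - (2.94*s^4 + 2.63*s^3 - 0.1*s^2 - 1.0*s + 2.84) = -2.94*s^4 - 2.63*s^3 - 2.08*s^2 + 1.33*s + 3.93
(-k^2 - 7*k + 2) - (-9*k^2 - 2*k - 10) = 8*k^2 - 5*k + 12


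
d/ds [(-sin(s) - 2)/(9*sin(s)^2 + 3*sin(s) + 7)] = (9*sin(s)^2 + 36*sin(s) - 1)*cos(s)/(9*sin(s)^2 + 3*sin(s) + 7)^2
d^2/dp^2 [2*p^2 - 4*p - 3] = 4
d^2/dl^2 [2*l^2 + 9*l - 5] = 4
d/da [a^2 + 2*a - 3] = 2*a + 2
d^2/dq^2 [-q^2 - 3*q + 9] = -2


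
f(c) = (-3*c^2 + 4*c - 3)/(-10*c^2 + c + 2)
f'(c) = (4 - 6*c)/(-10*c^2 + c + 2) + (20*c - 1)*(-3*c^2 + 4*c - 3)/(-10*c^2 + c + 2)^2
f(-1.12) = 0.96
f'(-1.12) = 1.01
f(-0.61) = 2.81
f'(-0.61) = 12.64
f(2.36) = 0.20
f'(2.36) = 0.02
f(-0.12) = -2.03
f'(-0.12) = 6.69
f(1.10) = 0.25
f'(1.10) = -0.29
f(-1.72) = 0.64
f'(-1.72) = 0.28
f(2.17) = 0.20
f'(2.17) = 0.02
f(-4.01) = 0.41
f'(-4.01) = 0.03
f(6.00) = 0.25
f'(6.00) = 0.01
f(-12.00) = 0.33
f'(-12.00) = 0.00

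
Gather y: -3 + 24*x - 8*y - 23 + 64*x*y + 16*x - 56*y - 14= 40*x + y*(64*x - 64) - 40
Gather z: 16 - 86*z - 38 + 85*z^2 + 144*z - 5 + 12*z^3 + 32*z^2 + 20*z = 12*z^3 + 117*z^2 + 78*z - 27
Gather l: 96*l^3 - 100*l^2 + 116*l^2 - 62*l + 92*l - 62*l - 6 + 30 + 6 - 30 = 96*l^3 + 16*l^2 - 32*l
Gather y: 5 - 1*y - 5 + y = 0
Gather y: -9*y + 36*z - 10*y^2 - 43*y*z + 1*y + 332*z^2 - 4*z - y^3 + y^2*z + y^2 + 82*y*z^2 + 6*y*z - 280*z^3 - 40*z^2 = -y^3 + y^2*(z - 9) + y*(82*z^2 - 37*z - 8) - 280*z^3 + 292*z^2 + 32*z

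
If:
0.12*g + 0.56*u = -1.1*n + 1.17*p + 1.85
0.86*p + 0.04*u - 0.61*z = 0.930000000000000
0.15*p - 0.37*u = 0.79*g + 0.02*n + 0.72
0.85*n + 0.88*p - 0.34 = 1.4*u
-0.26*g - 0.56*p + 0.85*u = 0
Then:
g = -0.54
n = 0.00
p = -2.50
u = -1.81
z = -5.17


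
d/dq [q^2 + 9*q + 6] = 2*q + 9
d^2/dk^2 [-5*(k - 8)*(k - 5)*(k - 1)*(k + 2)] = -60*k^2 + 360*k - 250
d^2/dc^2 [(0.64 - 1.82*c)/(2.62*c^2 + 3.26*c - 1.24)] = (-(1.82*c - 0.64)*(5.24*c + 3.26)*(10.48*c + 6.52) + (28.6104*c + 8.5128)*(2.62*c^2 + 3.26*c - 1.24))/(2.62*c^2 + 3.26*c - 1.24)^3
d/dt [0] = 0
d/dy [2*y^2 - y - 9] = 4*y - 1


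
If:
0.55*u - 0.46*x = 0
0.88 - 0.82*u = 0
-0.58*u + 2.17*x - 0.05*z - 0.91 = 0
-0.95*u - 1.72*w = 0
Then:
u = 1.07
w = -0.59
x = 1.28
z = 25.04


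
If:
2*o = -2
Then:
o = -1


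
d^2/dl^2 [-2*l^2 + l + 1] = -4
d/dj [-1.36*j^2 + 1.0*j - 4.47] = 1.0 - 2.72*j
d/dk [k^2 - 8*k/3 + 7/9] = 2*k - 8/3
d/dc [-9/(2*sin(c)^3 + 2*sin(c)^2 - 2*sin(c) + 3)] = 72*(3*sin(c)^2 + 2*sin(c) - 1)*cos(c)/(-4*sin(c)^2 + sin(c) + sin(3*c) - 6)^2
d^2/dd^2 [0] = 0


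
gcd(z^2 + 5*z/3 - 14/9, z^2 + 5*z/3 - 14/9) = z^2 + 5*z/3 - 14/9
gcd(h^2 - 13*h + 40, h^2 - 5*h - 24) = h - 8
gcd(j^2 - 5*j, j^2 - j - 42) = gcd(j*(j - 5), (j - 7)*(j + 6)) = 1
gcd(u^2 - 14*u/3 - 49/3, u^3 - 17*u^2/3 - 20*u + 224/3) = u - 7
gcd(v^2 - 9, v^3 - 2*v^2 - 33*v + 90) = v - 3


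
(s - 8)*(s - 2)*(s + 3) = s^3 - 7*s^2 - 14*s + 48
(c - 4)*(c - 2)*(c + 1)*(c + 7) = c^4 + 2*c^3 - 33*c^2 + 22*c + 56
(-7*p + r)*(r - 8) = -7*p*r + 56*p + r^2 - 8*r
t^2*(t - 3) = t^3 - 3*t^2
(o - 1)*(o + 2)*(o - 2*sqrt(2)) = o^3 - 2*sqrt(2)*o^2 + o^2 - 2*sqrt(2)*o - 2*o + 4*sqrt(2)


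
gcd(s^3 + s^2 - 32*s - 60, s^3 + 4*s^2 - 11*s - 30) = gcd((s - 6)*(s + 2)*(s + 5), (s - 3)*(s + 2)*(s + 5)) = s^2 + 7*s + 10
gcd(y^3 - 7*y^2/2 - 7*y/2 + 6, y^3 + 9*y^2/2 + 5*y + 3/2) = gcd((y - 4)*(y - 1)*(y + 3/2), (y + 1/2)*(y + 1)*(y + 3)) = 1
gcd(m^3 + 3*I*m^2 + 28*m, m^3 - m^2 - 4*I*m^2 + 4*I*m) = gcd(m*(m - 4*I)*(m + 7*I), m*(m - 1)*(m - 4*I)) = m^2 - 4*I*m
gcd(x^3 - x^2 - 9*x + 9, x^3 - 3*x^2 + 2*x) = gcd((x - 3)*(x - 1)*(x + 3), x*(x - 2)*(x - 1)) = x - 1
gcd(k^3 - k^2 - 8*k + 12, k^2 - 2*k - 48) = 1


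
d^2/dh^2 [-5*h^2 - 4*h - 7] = -10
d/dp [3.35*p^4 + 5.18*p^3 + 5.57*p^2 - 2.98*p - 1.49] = 13.4*p^3 + 15.54*p^2 + 11.14*p - 2.98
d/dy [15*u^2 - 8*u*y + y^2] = -8*u + 2*y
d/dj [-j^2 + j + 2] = 1 - 2*j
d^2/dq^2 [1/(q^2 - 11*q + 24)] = 2*(-q^2 + 11*q + (2*q - 11)^2 - 24)/(q^2 - 11*q + 24)^3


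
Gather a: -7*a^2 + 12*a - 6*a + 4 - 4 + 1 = -7*a^2 + 6*a + 1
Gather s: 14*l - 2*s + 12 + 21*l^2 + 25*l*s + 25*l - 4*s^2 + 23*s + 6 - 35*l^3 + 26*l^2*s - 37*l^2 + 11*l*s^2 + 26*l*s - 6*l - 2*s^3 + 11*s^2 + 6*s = -35*l^3 - 16*l^2 + 33*l - 2*s^3 + s^2*(11*l + 7) + s*(26*l^2 + 51*l + 27) + 18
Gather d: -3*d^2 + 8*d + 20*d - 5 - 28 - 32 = -3*d^2 + 28*d - 65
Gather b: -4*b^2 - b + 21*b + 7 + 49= -4*b^2 + 20*b + 56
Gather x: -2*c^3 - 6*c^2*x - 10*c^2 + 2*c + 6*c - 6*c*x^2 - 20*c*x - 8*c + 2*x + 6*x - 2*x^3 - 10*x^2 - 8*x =-2*c^3 - 10*c^2 - 2*x^3 + x^2*(-6*c - 10) + x*(-6*c^2 - 20*c)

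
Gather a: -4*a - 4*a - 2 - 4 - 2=-8*a - 8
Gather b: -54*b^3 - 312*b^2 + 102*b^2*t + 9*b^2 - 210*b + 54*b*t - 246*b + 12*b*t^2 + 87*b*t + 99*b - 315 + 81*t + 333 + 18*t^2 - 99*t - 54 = -54*b^3 + b^2*(102*t - 303) + b*(12*t^2 + 141*t - 357) + 18*t^2 - 18*t - 36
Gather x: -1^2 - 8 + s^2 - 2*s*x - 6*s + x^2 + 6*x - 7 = s^2 - 6*s + x^2 + x*(6 - 2*s) - 16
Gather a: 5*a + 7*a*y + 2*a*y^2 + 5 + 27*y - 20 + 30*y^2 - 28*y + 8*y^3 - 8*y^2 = a*(2*y^2 + 7*y + 5) + 8*y^3 + 22*y^2 - y - 15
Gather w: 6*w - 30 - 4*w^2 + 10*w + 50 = -4*w^2 + 16*w + 20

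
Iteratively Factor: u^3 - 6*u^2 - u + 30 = (u + 2)*(u^2 - 8*u + 15) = (u - 5)*(u + 2)*(u - 3)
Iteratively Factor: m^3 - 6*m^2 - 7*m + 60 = (m - 4)*(m^2 - 2*m - 15) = (m - 5)*(m - 4)*(m + 3)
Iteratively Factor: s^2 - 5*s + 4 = (s - 4)*(s - 1)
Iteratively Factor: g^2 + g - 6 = (g - 2)*(g + 3)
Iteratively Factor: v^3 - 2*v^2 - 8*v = (v)*(v^2 - 2*v - 8) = v*(v + 2)*(v - 4)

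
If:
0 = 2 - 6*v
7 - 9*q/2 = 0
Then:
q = 14/9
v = 1/3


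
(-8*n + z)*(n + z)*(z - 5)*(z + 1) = -8*n^2*z^2 + 32*n^2*z + 40*n^2 - 7*n*z^3 + 28*n*z^2 + 35*n*z + z^4 - 4*z^3 - 5*z^2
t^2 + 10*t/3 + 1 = (t + 1/3)*(t + 3)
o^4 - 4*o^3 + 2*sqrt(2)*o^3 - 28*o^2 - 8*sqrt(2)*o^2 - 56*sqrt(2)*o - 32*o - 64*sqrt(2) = (o - 8)*(o + 2)^2*(o + 2*sqrt(2))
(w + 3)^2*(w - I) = w^3 + 6*w^2 - I*w^2 + 9*w - 6*I*w - 9*I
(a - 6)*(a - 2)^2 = a^3 - 10*a^2 + 28*a - 24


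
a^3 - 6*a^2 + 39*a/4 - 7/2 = (a - 7/2)*(a - 2)*(a - 1/2)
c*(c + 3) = c^2 + 3*c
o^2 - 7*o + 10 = (o - 5)*(o - 2)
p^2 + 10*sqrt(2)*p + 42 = (p + 3*sqrt(2))*(p + 7*sqrt(2))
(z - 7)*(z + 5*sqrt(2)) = z^2 - 7*z + 5*sqrt(2)*z - 35*sqrt(2)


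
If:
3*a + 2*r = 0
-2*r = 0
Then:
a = 0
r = 0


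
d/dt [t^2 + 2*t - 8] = 2*t + 2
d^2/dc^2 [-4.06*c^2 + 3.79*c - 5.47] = -8.12000000000000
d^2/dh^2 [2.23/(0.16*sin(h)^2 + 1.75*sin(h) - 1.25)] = (-0.228352*sin(h)^4 - 1.8732*sin(h)^3 - 8.270847*sin(h)^2 - 1.131725*sin(h) + 14.55075)/(0.16*sin(h)^2 + 1.75*sin(h) - 1.25)^3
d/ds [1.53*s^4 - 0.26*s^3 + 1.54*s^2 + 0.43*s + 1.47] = 6.12*s^3 - 0.78*s^2 + 3.08*s + 0.43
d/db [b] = 1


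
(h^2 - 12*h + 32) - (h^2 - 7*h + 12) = 20 - 5*h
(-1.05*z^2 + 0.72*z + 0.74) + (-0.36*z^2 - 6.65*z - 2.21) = -1.41*z^2 - 5.93*z - 1.47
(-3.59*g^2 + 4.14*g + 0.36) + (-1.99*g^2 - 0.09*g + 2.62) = -5.58*g^2 + 4.05*g + 2.98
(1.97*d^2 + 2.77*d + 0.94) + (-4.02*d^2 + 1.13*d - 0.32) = -2.05*d^2 + 3.9*d + 0.62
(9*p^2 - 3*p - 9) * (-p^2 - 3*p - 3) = -9*p^4 - 24*p^3 - 9*p^2 + 36*p + 27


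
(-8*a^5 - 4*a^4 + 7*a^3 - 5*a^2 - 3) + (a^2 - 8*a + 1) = -8*a^5 - 4*a^4 + 7*a^3 - 4*a^2 - 8*a - 2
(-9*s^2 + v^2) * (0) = 0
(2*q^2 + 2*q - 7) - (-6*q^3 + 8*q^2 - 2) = 6*q^3 - 6*q^2 + 2*q - 5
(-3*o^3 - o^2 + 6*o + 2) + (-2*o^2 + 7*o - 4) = -3*o^3 - 3*o^2 + 13*o - 2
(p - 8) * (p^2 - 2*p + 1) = p^3 - 10*p^2 + 17*p - 8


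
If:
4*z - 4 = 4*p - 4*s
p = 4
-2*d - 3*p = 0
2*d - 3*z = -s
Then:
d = -6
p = 4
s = 27/4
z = -7/4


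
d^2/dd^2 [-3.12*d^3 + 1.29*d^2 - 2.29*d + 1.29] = 2.58 - 18.72*d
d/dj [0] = 0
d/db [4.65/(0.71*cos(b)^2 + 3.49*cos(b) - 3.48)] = (6.603*cos(b) + 16.2285)*sin(b)/(0.71*cos(b)^2 + 3.49*cos(b) - 3.48)^2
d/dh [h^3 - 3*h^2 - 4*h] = 3*h^2 - 6*h - 4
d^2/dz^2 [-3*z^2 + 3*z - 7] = -6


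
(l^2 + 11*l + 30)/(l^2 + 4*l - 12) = (l + 5)/(l - 2)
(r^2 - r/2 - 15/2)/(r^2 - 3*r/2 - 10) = (r - 3)/(r - 4)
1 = 1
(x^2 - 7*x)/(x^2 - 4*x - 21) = x/(x + 3)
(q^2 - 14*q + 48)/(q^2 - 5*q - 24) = (q - 6)/(q + 3)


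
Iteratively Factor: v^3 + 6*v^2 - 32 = (v + 4)*(v^2 + 2*v - 8) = (v + 4)^2*(v - 2)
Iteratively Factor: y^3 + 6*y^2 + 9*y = (y + 3)*(y^2 + 3*y) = (y + 3)^2*(y)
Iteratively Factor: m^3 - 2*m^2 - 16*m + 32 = (m + 4)*(m^2 - 6*m + 8) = (m - 2)*(m + 4)*(m - 4)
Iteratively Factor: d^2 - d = (d)*(d - 1)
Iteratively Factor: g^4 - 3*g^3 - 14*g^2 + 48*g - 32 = (g + 4)*(g^3 - 7*g^2 + 14*g - 8) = (g - 2)*(g + 4)*(g^2 - 5*g + 4) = (g - 4)*(g - 2)*(g + 4)*(g - 1)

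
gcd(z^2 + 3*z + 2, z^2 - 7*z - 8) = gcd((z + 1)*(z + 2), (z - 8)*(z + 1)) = z + 1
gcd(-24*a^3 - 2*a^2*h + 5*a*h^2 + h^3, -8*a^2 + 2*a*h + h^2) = 8*a^2 - 2*a*h - h^2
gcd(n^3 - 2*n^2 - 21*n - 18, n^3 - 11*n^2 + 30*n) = n - 6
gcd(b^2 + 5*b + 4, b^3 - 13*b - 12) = b + 1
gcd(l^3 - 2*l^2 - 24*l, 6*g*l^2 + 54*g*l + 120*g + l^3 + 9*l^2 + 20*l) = l + 4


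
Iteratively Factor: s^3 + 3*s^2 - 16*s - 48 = (s + 3)*(s^2 - 16) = (s + 3)*(s + 4)*(s - 4)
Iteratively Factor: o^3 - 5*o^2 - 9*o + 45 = (o + 3)*(o^2 - 8*o + 15) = (o - 3)*(o + 3)*(o - 5)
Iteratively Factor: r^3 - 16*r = (r - 4)*(r^2 + 4*r) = (r - 4)*(r + 4)*(r)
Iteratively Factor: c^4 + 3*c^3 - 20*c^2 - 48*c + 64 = (c - 4)*(c^3 + 7*c^2 + 8*c - 16) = (c - 4)*(c - 1)*(c^2 + 8*c + 16) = (c - 4)*(c - 1)*(c + 4)*(c + 4)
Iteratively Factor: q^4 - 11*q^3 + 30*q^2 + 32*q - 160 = (q - 5)*(q^3 - 6*q^2 + 32) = (q - 5)*(q + 2)*(q^2 - 8*q + 16) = (q - 5)*(q - 4)*(q + 2)*(q - 4)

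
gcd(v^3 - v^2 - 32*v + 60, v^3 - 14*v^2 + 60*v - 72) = v - 2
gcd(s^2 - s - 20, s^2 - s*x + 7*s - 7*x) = 1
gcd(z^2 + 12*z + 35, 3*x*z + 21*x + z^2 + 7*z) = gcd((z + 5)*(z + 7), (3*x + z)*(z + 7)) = z + 7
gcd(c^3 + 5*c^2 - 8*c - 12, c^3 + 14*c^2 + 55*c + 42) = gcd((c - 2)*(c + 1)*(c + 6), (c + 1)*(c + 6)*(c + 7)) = c^2 + 7*c + 6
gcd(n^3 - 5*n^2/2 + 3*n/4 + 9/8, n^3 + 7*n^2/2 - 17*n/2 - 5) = n + 1/2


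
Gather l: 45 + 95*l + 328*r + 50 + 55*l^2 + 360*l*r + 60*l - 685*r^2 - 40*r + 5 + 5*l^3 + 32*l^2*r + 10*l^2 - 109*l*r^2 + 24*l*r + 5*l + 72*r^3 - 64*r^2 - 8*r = 5*l^3 + l^2*(32*r + 65) + l*(-109*r^2 + 384*r + 160) + 72*r^3 - 749*r^2 + 280*r + 100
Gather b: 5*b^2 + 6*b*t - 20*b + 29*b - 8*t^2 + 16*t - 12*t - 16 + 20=5*b^2 + b*(6*t + 9) - 8*t^2 + 4*t + 4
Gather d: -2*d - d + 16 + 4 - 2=18 - 3*d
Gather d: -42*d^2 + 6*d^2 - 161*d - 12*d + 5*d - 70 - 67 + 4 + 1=-36*d^2 - 168*d - 132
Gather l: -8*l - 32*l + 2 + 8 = 10 - 40*l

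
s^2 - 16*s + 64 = (s - 8)^2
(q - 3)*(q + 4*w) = q^2 + 4*q*w - 3*q - 12*w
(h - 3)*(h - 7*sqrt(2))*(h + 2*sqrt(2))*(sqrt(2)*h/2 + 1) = sqrt(2)*h^4/2 - 4*h^3 - 3*sqrt(2)*h^3/2 - 19*sqrt(2)*h^2 + 12*h^2 - 28*h + 57*sqrt(2)*h + 84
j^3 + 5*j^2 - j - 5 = (j - 1)*(j + 1)*(j + 5)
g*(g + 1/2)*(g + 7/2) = g^3 + 4*g^2 + 7*g/4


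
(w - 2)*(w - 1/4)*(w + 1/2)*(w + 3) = w^4 + 5*w^3/4 - 47*w^2/8 - 13*w/8 + 3/4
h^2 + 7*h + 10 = (h + 2)*(h + 5)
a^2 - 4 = (a - 2)*(a + 2)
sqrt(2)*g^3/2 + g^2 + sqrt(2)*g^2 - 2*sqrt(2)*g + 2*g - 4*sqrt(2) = (g - sqrt(2))*(g + 2*sqrt(2))*(sqrt(2)*g/2 + sqrt(2))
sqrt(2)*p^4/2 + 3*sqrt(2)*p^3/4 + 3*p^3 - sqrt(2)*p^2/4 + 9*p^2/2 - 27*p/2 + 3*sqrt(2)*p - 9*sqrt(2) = (p - 3/2)*(p + 3)*(p + 2*sqrt(2))*(sqrt(2)*p/2 + 1)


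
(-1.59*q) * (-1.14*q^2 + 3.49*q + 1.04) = 1.8126*q^3 - 5.5491*q^2 - 1.6536*q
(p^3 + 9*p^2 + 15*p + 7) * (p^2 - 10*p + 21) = p^5 - p^4 - 54*p^3 + 46*p^2 + 245*p + 147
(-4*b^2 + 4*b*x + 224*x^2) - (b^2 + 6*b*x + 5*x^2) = -5*b^2 - 2*b*x + 219*x^2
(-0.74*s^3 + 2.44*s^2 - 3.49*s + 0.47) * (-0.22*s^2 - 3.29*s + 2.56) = 0.1628*s^5 + 1.8978*s^4 - 9.1542*s^3 + 17.6251*s^2 - 10.4807*s + 1.2032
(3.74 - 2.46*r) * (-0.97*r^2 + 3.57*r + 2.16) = 2.3862*r^3 - 12.41*r^2 + 8.0382*r + 8.0784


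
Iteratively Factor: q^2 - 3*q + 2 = (q - 1)*(q - 2)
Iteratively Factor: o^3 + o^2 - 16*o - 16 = (o + 4)*(o^2 - 3*o - 4) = (o - 4)*(o + 4)*(o + 1)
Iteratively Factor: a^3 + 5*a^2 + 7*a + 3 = (a + 3)*(a^2 + 2*a + 1) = (a + 1)*(a + 3)*(a + 1)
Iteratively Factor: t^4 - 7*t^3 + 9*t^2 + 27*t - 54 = (t - 3)*(t^3 - 4*t^2 - 3*t + 18) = (t - 3)^2*(t^2 - t - 6) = (t - 3)^2*(t + 2)*(t - 3)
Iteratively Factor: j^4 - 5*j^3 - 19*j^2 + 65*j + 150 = (j - 5)*(j^3 - 19*j - 30) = (j - 5)*(j + 3)*(j^2 - 3*j - 10) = (j - 5)^2*(j + 3)*(j + 2)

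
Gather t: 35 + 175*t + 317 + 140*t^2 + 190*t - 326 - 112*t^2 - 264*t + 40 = 28*t^2 + 101*t + 66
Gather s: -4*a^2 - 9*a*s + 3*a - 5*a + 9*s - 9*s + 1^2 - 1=-4*a^2 - 9*a*s - 2*a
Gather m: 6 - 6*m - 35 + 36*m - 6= 30*m - 35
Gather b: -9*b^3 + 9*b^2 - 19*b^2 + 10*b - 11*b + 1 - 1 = -9*b^3 - 10*b^2 - b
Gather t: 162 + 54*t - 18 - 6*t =48*t + 144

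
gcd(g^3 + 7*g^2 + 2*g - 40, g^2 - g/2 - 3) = g - 2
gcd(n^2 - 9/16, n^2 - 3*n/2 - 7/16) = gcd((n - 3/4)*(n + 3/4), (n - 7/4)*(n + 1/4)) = 1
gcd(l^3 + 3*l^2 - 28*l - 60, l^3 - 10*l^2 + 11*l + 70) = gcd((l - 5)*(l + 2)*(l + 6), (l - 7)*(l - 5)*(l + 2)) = l^2 - 3*l - 10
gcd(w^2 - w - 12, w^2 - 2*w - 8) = w - 4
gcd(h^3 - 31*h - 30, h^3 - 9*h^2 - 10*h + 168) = h - 6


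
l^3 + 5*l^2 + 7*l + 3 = (l + 1)^2*(l + 3)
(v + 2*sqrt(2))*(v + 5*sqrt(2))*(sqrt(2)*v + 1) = sqrt(2)*v^3 + 15*v^2 + 27*sqrt(2)*v + 20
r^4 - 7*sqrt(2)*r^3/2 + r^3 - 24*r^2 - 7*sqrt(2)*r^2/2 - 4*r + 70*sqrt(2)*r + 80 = (r - 4)*(r + 5)*(r - 4*sqrt(2))*(r + sqrt(2)/2)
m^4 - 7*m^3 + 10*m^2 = m^2*(m - 5)*(m - 2)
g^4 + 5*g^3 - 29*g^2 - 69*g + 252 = (g - 3)^2*(g + 4)*(g + 7)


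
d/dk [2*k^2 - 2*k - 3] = 4*k - 2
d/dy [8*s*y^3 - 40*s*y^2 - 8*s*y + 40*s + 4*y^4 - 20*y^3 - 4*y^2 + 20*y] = 24*s*y^2 - 80*s*y - 8*s + 16*y^3 - 60*y^2 - 8*y + 20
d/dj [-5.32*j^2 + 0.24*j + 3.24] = 0.24 - 10.64*j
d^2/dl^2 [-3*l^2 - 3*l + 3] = -6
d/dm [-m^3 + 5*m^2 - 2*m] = -3*m^2 + 10*m - 2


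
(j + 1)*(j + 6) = j^2 + 7*j + 6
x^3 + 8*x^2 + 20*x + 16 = (x + 2)^2*(x + 4)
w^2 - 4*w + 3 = (w - 3)*(w - 1)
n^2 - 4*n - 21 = (n - 7)*(n + 3)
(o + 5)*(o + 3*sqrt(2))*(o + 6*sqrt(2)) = o^3 + 5*o^2 + 9*sqrt(2)*o^2 + 36*o + 45*sqrt(2)*o + 180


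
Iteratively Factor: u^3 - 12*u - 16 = (u + 2)*(u^2 - 2*u - 8) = (u - 4)*(u + 2)*(u + 2)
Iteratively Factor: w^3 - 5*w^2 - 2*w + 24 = (w - 4)*(w^2 - w - 6) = (w - 4)*(w + 2)*(w - 3)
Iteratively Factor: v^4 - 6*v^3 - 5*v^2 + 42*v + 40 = (v - 5)*(v^3 - v^2 - 10*v - 8) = (v - 5)*(v - 4)*(v^2 + 3*v + 2) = (v - 5)*(v - 4)*(v + 2)*(v + 1)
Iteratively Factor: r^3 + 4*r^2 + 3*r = (r + 3)*(r^2 + r) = (r + 1)*(r + 3)*(r)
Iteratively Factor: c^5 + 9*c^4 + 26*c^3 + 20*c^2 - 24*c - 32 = (c + 4)*(c^4 + 5*c^3 + 6*c^2 - 4*c - 8) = (c + 2)*(c + 4)*(c^3 + 3*c^2 - 4) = (c + 2)^2*(c + 4)*(c^2 + c - 2) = (c - 1)*(c + 2)^2*(c + 4)*(c + 2)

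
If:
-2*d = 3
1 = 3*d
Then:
No Solution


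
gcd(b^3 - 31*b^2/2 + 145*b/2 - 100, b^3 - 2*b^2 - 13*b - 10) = b - 5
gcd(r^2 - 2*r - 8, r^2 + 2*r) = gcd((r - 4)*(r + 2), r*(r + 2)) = r + 2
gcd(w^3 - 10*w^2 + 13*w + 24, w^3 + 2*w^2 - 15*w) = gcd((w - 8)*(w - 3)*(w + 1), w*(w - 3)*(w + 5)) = w - 3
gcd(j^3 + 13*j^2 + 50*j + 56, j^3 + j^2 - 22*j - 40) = j^2 + 6*j + 8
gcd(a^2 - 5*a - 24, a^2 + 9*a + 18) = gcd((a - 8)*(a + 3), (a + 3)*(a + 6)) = a + 3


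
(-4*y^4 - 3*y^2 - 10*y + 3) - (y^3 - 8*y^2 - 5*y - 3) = -4*y^4 - y^3 + 5*y^2 - 5*y + 6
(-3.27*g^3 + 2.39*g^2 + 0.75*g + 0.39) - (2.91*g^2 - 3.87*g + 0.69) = -3.27*g^3 - 0.52*g^2 + 4.62*g - 0.3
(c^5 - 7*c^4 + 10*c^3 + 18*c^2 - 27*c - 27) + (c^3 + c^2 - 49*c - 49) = c^5 - 7*c^4 + 11*c^3 + 19*c^2 - 76*c - 76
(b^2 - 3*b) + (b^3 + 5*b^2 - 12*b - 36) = b^3 + 6*b^2 - 15*b - 36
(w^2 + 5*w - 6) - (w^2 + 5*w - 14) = 8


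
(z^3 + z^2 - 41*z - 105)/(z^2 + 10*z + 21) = (z^2 - 2*z - 35)/(z + 7)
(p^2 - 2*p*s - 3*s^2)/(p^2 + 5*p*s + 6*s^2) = (p^2 - 2*p*s - 3*s^2)/(p^2 + 5*p*s + 6*s^2)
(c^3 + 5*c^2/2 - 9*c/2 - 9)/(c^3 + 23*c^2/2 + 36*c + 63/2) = (c - 2)/(c + 7)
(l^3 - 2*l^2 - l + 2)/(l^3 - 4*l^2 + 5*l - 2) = (l + 1)/(l - 1)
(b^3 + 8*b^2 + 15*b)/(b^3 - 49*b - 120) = b/(b - 8)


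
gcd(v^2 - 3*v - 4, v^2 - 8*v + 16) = v - 4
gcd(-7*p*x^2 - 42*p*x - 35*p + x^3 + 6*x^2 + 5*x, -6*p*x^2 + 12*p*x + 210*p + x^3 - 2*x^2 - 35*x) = x + 5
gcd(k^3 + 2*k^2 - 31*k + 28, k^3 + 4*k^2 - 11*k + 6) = k - 1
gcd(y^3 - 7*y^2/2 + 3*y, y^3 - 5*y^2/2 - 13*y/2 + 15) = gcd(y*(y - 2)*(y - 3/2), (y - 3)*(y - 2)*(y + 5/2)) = y - 2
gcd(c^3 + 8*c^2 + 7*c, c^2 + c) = c^2 + c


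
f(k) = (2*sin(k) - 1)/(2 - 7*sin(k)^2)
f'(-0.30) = 4.64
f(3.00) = -0.39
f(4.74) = 0.60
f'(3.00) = -0.66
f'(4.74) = 0.04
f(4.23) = 0.79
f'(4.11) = -1.87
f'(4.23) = -1.04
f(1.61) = -0.20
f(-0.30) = -1.15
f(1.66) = -0.20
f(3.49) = -1.42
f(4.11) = 0.96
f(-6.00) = -0.30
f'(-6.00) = 0.54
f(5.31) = 0.95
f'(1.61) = -0.01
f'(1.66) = -0.01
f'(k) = 2*cos(k)/(2 - 7*sin(k)^2) + 14*(2*sin(k) - 1)*sin(k)*cos(k)/(2 - 7*sin(k)^2)^2 = 2*(7*sin(k)^2 - 7*sin(k) + 2)*cos(k)/(7*sin(k)^2 - 2)^2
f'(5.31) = 1.83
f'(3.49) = -6.98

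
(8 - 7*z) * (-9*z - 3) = 63*z^2 - 51*z - 24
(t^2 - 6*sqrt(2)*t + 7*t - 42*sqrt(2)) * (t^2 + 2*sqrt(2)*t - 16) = t^4 - 4*sqrt(2)*t^3 + 7*t^3 - 40*t^2 - 28*sqrt(2)*t^2 - 280*t + 96*sqrt(2)*t + 672*sqrt(2)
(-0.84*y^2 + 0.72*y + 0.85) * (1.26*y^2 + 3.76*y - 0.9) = -1.0584*y^4 - 2.2512*y^3 + 4.5342*y^2 + 2.548*y - 0.765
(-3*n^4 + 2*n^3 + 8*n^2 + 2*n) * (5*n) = -15*n^5 + 10*n^4 + 40*n^3 + 10*n^2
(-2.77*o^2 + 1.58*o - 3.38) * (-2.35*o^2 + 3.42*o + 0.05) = 6.5095*o^4 - 13.1864*o^3 + 13.2081*o^2 - 11.4806*o - 0.169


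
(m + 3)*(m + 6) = m^2 + 9*m + 18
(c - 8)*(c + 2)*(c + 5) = c^3 - c^2 - 46*c - 80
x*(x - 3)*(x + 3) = x^3 - 9*x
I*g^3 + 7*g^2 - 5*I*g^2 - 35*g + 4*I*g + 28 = (g - 4)*(g - 7*I)*(I*g - I)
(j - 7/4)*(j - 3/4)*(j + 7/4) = j^3 - 3*j^2/4 - 49*j/16 + 147/64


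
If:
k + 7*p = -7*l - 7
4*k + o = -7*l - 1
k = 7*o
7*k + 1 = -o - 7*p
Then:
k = 35/72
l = -31/72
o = 5/72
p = -23/36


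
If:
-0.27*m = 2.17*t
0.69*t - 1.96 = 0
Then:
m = -22.83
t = 2.84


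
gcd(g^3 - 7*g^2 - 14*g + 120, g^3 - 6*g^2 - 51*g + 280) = g - 5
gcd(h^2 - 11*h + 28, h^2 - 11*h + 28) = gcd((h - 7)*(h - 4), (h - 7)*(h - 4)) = h^2 - 11*h + 28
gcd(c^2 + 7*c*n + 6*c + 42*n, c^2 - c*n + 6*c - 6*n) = c + 6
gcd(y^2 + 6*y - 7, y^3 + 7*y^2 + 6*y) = 1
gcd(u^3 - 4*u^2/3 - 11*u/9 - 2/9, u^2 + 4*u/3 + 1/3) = u + 1/3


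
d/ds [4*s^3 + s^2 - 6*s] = 12*s^2 + 2*s - 6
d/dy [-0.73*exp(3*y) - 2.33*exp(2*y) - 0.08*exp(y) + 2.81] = (-2.19*exp(2*y) - 4.66*exp(y) - 0.08)*exp(y)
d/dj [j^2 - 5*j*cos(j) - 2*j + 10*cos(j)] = 5*j*sin(j) + 2*j - 10*sin(j) - 5*cos(j) - 2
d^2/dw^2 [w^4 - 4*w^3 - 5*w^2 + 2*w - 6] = 12*w^2 - 24*w - 10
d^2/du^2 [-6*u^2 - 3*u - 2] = -12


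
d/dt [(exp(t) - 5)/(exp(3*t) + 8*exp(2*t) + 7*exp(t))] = (-2*exp(3*t) + 7*exp(2*t) + 80*exp(t) + 35)*exp(-t)/(exp(4*t) + 16*exp(3*t) + 78*exp(2*t) + 112*exp(t) + 49)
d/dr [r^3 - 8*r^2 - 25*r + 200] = 3*r^2 - 16*r - 25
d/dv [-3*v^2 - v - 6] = -6*v - 1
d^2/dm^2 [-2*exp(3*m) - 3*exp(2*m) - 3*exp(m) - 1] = (-18*exp(2*m) - 12*exp(m) - 3)*exp(m)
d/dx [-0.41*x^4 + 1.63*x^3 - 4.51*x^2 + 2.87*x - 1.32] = -1.64*x^3 + 4.89*x^2 - 9.02*x + 2.87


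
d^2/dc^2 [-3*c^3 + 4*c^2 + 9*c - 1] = 8 - 18*c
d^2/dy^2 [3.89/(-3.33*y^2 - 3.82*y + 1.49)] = (86.271642*y^2 + 98.966268*y - 3.89*(6.66*y + 3.82)*(13.32*y + 7.64) - 38.602026)/(3.33*y^2 + 3.82*y - 1.49)^3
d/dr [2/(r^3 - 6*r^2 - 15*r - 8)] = 6*(-r^2 + 4*r + 5)/(-r^3 + 6*r^2 + 15*r + 8)^2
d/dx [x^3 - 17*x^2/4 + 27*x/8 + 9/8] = 3*x^2 - 17*x/2 + 27/8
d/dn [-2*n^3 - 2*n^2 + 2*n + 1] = -6*n^2 - 4*n + 2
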